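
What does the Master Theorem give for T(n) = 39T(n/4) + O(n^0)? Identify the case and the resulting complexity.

Master Theorem for T(n) = 39T(n/4) + O(n^0):

a = 39, b = 4, c = 0
log_b(a) = log_4(39) = 2.6427

Case 1: c = 0 < log_4(39) = 2.6427
T(n) = O(n^(log_4 39))

For T(n) = 39T(n/4) + O(n^0): log_4(39) = 2.6427. This is Case 1 of the Master Theorem (c < log_b(a), work dominated by leaves), giving O(n^(log_4 39)).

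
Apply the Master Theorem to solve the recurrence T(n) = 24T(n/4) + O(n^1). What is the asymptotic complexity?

Master Theorem for T(n) = 24T(n/4) + O(n^1):

a = 24, b = 4, c = 1
log_b(a) = log_4(24) = 2.2925

Case 1: c = 1 < log_4(24) = 2.2925
T(n) = O(n^(log_4 24))

For T(n) = 24T(n/4) + O(n^1): log_4(24) = 2.2925. This is Case 1 of the Master Theorem (c < log_b(a), work dominated by leaves), giving O(n^(log_4 24)).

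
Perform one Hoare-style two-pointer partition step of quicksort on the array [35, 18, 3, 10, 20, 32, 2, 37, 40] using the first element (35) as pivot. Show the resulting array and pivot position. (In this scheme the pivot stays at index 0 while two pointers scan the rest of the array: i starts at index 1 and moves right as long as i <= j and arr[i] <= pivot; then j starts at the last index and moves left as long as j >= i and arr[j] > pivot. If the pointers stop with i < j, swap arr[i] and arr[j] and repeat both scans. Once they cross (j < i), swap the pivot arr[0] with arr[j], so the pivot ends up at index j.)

Hoare-style two-pointer partition with pivot = 35:

Initial array: [35, 18, 3, 10, 20, 32, 2, 37, 40]

Pointers start at i = 1, j = 8.
i ends at 7, j ends at 6: the pointers have crossed (j < i), so scanning stops.

Swap pivot arr[0] with arr[6] to place pivot at position 6: [2, 18, 3, 10, 20, 32, 35, 37, 40]
Pivot position: 6

After partitioning with pivot 35, the array becomes [2, 18, 3, 10, 20, 32, 35, 37, 40]. The pivot is placed at index 6. All elements to the left of the pivot are <= 35, and all elements to the right are > 35.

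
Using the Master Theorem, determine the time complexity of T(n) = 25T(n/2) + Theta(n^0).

Master Theorem for T(n) = 25T(n/2) + O(n^0):

a = 25, b = 2, c = 0
log_b(a) = log_2(25) = 4.6439

Case 1: c = 0 < log_2(25) = 4.6439
T(n) = O(n^(log_2 25))

For T(n) = 25T(n/2) + O(n^0): log_2(25) = 4.6439. This is Case 1 of the Master Theorem (c < log_b(a), work dominated by leaves), giving O(n^(log_2 25)).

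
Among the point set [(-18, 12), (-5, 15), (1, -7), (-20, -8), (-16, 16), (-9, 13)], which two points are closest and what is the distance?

Computing all pairwise distances among 6 points:

d((-18, 12), (-5, 15)) = 13.3417
d((-18, 12), (1, -7)) = 26.8701
d((-18, 12), (-20, -8)) = 20.0998
d((-18, 12), (-16, 16)) = 4.4721 <-- minimum
d((-18, 12), (-9, 13)) = 9.0554
d((-5, 15), (1, -7)) = 22.8035
d((-5, 15), (-20, -8)) = 27.4591
d((-5, 15), (-16, 16)) = 11.0454
d((-5, 15), (-9, 13)) = 4.4721 <-- minimum
d((1, -7), (-20, -8)) = 21.0238
d((1, -7), (-16, 16)) = 28.6007
d((1, -7), (-9, 13)) = 22.3607
d((-20, -8), (-16, 16)) = 24.3311
d((-20, -8), (-9, 13)) = 23.7065
d((-16, 16), (-9, 13)) = 7.6158

Minimum distance: 4.4721 (tie among 2 pairs: (-18, 12) and (-16, 16); (-5, 15) and (-9, 13))

The minimum Euclidean distance is 4.4721. There is a tie: 2 pairs achieve this minimum — (-18, 12) and (-16, 16); (-5, 15) and (-9, 13). Any of these is a valid closest pair. For 6 points, brute-force pairwise comparison is shown above. For large n, the divide-and-conquer algorithm (sort by x, recurse on halves, check the dividing strip) achieves O(n log n).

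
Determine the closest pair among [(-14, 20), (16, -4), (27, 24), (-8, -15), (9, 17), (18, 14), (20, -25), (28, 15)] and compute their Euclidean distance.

Computing all pairwise distances among 8 points:

d((-14, 20), (16, -4)) = 38.4187
d((-14, 20), (27, 24)) = 41.1947
d((-14, 20), (-8, -15)) = 35.5106
d((-14, 20), (9, 17)) = 23.1948
d((-14, 20), (18, 14)) = 32.5576
d((-14, 20), (20, -25)) = 56.4004
d((-14, 20), (28, 15)) = 42.2966
d((16, -4), (27, 24)) = 30.0832
d((16, -4), (-8, -15)) = 26.4008
d((16, -4), (9, 17)) = 22.1359
d((16, -4), (18, 14)) = 18.1108
d((16, -4), (20, -25)) = 21.3776
d((16, -4), (28, 15)) = 22.4722
d((27, 24), (-8, -15)) = 52.4023
d((27, 24), (9, 17)) = 19.3132
d((27, 24), (18, 14)) = 13.4536
d((27, 24), (20, -25)) = 49.4975
d((27, 24), (28, 15)) = 9.0554 <-- minimum
d((-8, -15), (9, 17)) = 36.2353
d((-8, -15), (18, 14)) = 38.9487
d((-8, -15), (20, -25)) = 29.7321
d((-8, -15), (28, 15)) = 46.8615
d((9, 17), (18, 14)) = 9.4868
d((9, 17), (20, -25)) = 43.4166
d((9, 17), (28, 15)) = 19.105
d((18, 14), (20, -25)) = 39.0512
d((18, 14), (28, 15)) = 10.0499
d((20, -25), (28, 15)) = 40.7922

Closest pair: (27, 24) and (28, 15) with distance 9.0554

The closest pair is (27, 24) and (28, 15) with Euclidean distance 9.0554. For 8 points, brute-force pairwise comparison is shown above. For large n, the divide-and-conquer algorithm (sort by x, recurse on halves, check the dividing strip) achieves O(n log n).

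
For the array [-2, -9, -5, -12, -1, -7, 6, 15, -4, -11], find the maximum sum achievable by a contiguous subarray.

Using Kadane's algorithm on [-2, -9, -5, -12, -1, -7, 6, 15, -4, -11]:

Scanning through the array:
Position 1 (value -9): max_ending_here = -9, max_so_far = -2
Position 2 (value -5): max_ending_here = -5, max_so_far = -2
Position 3 (value -12): max_ending_here = -12, max_so_far = -2
Position 4 (value -1): max_ending_here = -1, max_so_far = -1
Position 5 (value -7): max_ending_here = -7, max_so_far = -1
Position 6 (value 6): max_ending_here = 6, max_so_far = 6
Position 7 (value 15): max_ending_here = 21, max_so_far = 21
Position 8 (value -4): max_ending_here = 17, max_so_far = 21
Position 9 (value -11): max_ending_here = 6, max_so_far = 21

Maximum subarray: [6, 15]
Maximum sum: 21

The maximum subarray is [6, 15] with sum 21. This subarray runs from index 6 to index 7.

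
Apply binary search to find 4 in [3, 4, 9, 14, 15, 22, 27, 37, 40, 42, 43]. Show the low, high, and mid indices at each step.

Binary search for 4 in [3, 4, 9, 14, 15, 22, 27, 37, 40, 42, 43]:

lo=0, hi=10, mid=5, arr[mid]=22 -> 22 > 4, search left half
lo=0, hi=4, mid=2, arr[mid]=9 -> 9 > 4, search left half
lo=0, hi=1, mid=0, arr[mid]=3 -> 3 < 4, search right half
lo=1, hi=1, mid=1, arr[mid]=4 -> Found target at index 1!

Binary search finds 4 at index 1 after 4 comparisons. The search repeatedly halves the search space by comparing with the middle element.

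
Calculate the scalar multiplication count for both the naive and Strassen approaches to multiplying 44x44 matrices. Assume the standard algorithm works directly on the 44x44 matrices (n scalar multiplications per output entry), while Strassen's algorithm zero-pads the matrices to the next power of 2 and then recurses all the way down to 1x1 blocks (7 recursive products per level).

Matrix multiplication for 44x44 matrices:

Strassen's algorithm requires power-of-2 dimensions. Pad 44x44 to 64x64 (next power of 2).

Standard algorithm: 44^3 = 85184 multiplications
Strassen's algorithm: 7^(log2(64)) = 7^6 = 117649 multiplications
Difference: 85184 - 117649 = -32465 (Strassen uses MORE here due to padding overhead — for small or just-over-power-of-2 n, padding can outweigh the per-level savings)

Standard: 85184 multiplications (44^3). Strassen: 117649 multiplications (7^6, after padding to 64x64). Strassen reduces 8 recursive multiplications to 7 at each level.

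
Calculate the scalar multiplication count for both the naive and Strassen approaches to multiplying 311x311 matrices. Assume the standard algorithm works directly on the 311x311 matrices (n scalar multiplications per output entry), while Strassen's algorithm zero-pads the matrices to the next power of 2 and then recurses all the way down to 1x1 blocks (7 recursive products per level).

Matrix multiplication for 311x311 matrices:

Strassen's algorithm requires power-of-2 dimensions. Pad 311x311 to 512x512 (next power of 2).

Standard algorithm: 311^3 = 30080231 multiplications
Strassen's algorithm: 7^(log2(512)) = 7^9 = 40353607 multiplications
Difference: 30080231 - 40353607 = -10273376 (Strassen uses MORE here due to padding overhead — for small or just-over-power-of-2 n, padding can outweigh the per-level savings)

Standard: 30080231 multiplications (311^3). Strassen: 40353607 multiplications (7^9, after padding to 512x512). Strassen reduces 8 recursive multiplications to 7 at each level.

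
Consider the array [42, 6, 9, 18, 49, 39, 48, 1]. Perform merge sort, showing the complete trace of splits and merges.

Merge sort trace:

Split: [42, 6, 9, 18, 49, 39, 48, 1] -> [42, 6, 9, 18] and [49, 39, 48, 1]
  Split: [42, 6, 9, 18] -> [42, 6] and [9, 18]
    Split: [42, 6] -> [42] and [6]
    Merge: [42] + [6] -> [6, 42]
    Split: [9, 18] -> [9] and [18]
    Merge: [9] + [18] -> [9, 18]
  Merge: [6, 42] + [9, 18] -> [6, 9, 18, 42]
  Split: [49, 39, 48, 1] -> [49, 39] and [48, 1]
    Split: [49, 39] -> [49] and [39]
    Merge: [49] + [39] -> [39, 49]
    Split: [48, 1] -> [48] and [1]
    Merge: [48] + [1] -> [1, 48]
  Merge: [39, 49] + [1, 48] -> [1, 39, 48, 49]
Merge: [6, 9, 18, 42] + [1, 39, 48, 49] -> [1, 6, 9, 18, 39, 42, 48, 49]

Final sorted array: [1, 6, 9, 18, 39, 42, 48, 49]

The merge sort proceeds by recursively splitting the array and merging sorted halves.
After all merges, the sorted array is [1, 6, 9, 18, 39, 42, 48, 49].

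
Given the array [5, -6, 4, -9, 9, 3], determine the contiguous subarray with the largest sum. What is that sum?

Using Kadane's algorithm on [5, -6, 4, -9, 9, 3]:

Scanning through the array:
Position 1 (value -6): max_ending_here = -1, max_so_far = 5
Position 2 (value 4): max_ending_here = 4, max_so_far = 5
Position 3 (value -9): max_ending_here = -5, max_so_far = 5
Position 4 (value 9): max_ending_here = 9, max_so_far = 9
Position 5 (value 3): max_ending_here = 12, max_so_far = 12

Maximum subarray: [9, 3]
Maximum sum: 12

The maximum subarray is [9, 3] with sum 12. This subarray runs from index 4 to index 5.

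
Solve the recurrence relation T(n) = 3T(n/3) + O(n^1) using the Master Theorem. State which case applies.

Master Theorem for T(n) = 3T(n/3) + O(n^1):

a = 3, b = 3, c = 1
log_b(a) = log_3(3) = 1.0000

Case 2: c = 1 = log_3(3) = 1.0000
T(n) = O(n^1 log n) = O(n log n)

For T(n) = 3T(n/3) + O(n^1): log_3(3) = 1.0000. This is Case 2 of the Master Theorem (c = log_b(a), equal work at all levels), giving O(n log n).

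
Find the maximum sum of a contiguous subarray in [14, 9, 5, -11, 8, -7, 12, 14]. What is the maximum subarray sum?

Using Kadane's algorithm on [14, 9, 5, -11, 8, -7, 12, 14]:

Scanning through the array:
Position 1 (value 9): max_ending_here = 23, max_so_far = 23
Position 2 (value 5): max_ending_here = 28, max_so_far = 28
Position 3 (value -11): max_ending_here = 17, max_so_far = 28
Position 4 (value 8): max_ending_here = 25, max_so_far = 28
Position 5 (value -7): max_ending_here = 18, max_so_far = 28
Position 6 (value 12): max_ending_here = 30, max_so_far = 30
Position 7 (value 14): max_ending_here = 44, max_so_far = 44

Maximum subarray: [14, 9, 5, -11, 8, -7, 12, 14]
Maximum sum: 44

The maximum subarray is [14, 9, 5, -11, 8, -7, 12, 14] with sum 44. This subarray runs from index 0 to index 7.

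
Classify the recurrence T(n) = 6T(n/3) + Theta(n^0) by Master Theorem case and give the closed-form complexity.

Master Theorem for T(n) = 6T(n/3) + O(n^0):

a = 6, b = 3, c = 0
log_b(a) = log_3(6) = 1.6309

Case 1: c = 0 < log_3(6) = 1.6309
T(n) = O(n^(log_3 6))

For T(n) = 6T(n/3) + O(n^0): log_3(6) = 1.6309. This is Case 1 of the Master Theorem (c < log_b(a), work dominated by leaves), giving O(n^(log_3 6)).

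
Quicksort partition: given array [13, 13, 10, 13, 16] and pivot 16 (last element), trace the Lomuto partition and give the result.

Lomuto partition with pivot = 16:

Initial array: [13, 13, 10, 13, 16]

arr[0]=13 <= 16: swap with position 0, array becomes [13, 13, 10, 13, 16]
arr[1]=13 <= 16: swap with position 1, array becomes [13, 13, 10, 13, 16]
arr[2]=10 <= 16: swap with position 2, array becomes [13, 13, 10, 13, 16]
arr[3]=13 <= 16: swap with position 3, array becomes [13, 13, 10, 13, 16]

Place pivot at position 4: [13, 13, 10, 13, 16]
Pivot position: 4

After partitioning with pivot 16, the array becomes [13, 13, 10, 13, 16]. The pivot is placed at index 4. All elements to the left of the pivot are <= 16, and all elements to the right are > 16.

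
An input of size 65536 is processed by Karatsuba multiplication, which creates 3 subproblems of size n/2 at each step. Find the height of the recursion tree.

For divide and conquer with division factor 2:

Problem sizes at each level:
Level 0: 65536
Level 1: 32768
Level 2: 16384
Level 3: 8192
Level 4: 4096
Level 5: 2048
Level 6: 1024
Level 7: 512
Level 8: 256
Level 9: 128
Level 10: 64
Level 11: 32
Level 12: 16
Level 13: 8
Level 14: 4
Level 15: 2
Level 16: 1

The root is level 0 and the size-1 base case is level 16 (the tree spans levels 0 through 16, i.e. 17 levels counting the root), so the depth is the number of divisions: log_2(65536) = 16

The recursion tree depth is log_2(65536) = 16. At each level, the problem size is divided by 2, so it takes 16 divisions to reduce to a base case of size 1. The algorithm makes 3 recursive calls at each level.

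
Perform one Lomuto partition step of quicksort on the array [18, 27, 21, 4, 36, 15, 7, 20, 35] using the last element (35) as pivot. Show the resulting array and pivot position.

Lomuto partition with pivot = 35:

Initial array: [18, 27, 21, 4, 36, 15, 7, 20, 35]

arr[0]=18 <= 35: swap with position 0, array becomes [18, 27, 21, 4, 36, 15, 7, 20, 35]
arr[1]=27 <= 35: swap with position 1, array becomes [18, 27, 21, 4, 36, 15, 7, 20, 35]
arr[2]=21 <= 35: swap with position 2, array becomes [18, 27, 21, 4, 36, 15, 7, 20, 35]
arr[3]=4 <= 35: swap with position 3, array becomes [18, 27, 21, 4, 36, 15, 7, 20, 35]
arr[4]=36 > 35: no swap
arr[5]=15 <= 35: swap with position 4, array becomes [18, 27, 21, 4, 15, 36, 7, 20, 35]
arr[6]=7 <= 35: swap with position 5, array becomes [18, 27, 21, 4, 15, 7, 36, 20, 35]
arr[7]=20 <= 35: swap with position 6, array becomes [18, 27, 21, 4, 15, 7, 20, 36, 35]

Place pivot at position 7: [18, 27, 21, 4, 15, 7, 20, 35, 36]
Pivot position: 7

After partitioning with pivot 35, the array becomes [18, 27, 21, 4, 15, 7, 20, 35, 36]. The pivot is placed at index 7. All elements to the left of the pivot are <= 35, and all elements to the right are > 35.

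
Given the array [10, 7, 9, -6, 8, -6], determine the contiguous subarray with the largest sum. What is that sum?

Using Kadane's algorithm on [10, 7, 9, -6, 8, -6]:

Scanning through the array:
Position 1 (value 7): max_ending_here = 17, max_so_far = 17
Position 2 (value 9): max_ending_here = 26, max_so_far = 26
Position 3 (value -6): max_ending_here = 20, max_so_far = 26
Position 4 (value 8): max_ending_here = 28, max_so_far = 28
Position 5 (value -6): max_ending_here = 22, max_so_far = 28

Maximum subarray: [10, 7, 9, -6, 8]
Maximum sum: 28

The maximum subarray is [10, 7, 9, -6, 8] with sum 28. This subarray runs from index 0 to index 4.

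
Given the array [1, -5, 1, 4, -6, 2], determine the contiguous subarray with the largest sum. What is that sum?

Using Kadane's algorithm on [1, -5, 1, 4, -6, 2]:

Scanning through the array:
Position 1 (value -5): max_ending_here = -4, max_so_far = 1
Position 2 (value 1): max_ending_here = 1, max_so_far = 1
Position 3 (value 4): max_ending_here = 5, max_so_far = 5
Position 4 (value -6): max_ending_here = -1, max_so_far = 5
Position 5 (value 2): max_ending_here = 2, max_so_far = 5

Maximum subarray: [1, 4]
Maximum sum: 5

The maximum subarray is [1, 4] with sum 5. This subarray runs from index 2 to index 3.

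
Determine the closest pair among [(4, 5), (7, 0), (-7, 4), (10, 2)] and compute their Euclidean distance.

Computing all pairwise distances among 4 points:

d((4, 5), (7, 0)) = 5.831
d((4, 5), (-7, 4)) = 11.0454
d((4, 5), (10, 2)) = 6.7082
d((7, 0), (-7, 4)) = 14.5602
d((7, 0), (10, 2)) = 3.6056 <-- minimum
d((-7, 4), (10, 2)) = 17.1172

Closest pair: (7, 0) and (10, 2) with distance 3.6056

The closest pair is (7, 0) and (10, 2) with Euclidean distance 3.6056. For 4 points, brute-force pairwise comparison is shown above. For large n, the divide-and-conquer algorithm (sort by x, recurse on halves, check the dividing strip) achieves O(n log n).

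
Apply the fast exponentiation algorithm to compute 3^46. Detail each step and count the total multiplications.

Computing 3^46 by squaring (build up from 3^1; each line after the first costs one multiplication):

3^1 = 3
3^2 = (3^1)^2 = 3^2 = 9
3^4 = (3^2)^2 = 9^2 = 81
3^5 = 3 * 3^4 = 3 * 81 = 243
3^10 = (3^5)^2 = 243^2 = 59049
3^11 = 3 * 3^10 = 3 * 59049 = 177147
3^22 = (3^11)^2 = 177147^2 = 31381059609
3^23 = 3 * 3^22 = 3 * 31381059609 = 94143178827
3^46 = (3^23)^2 = 94143178827^2 = 8862938119652501095929

Result: 8862938119652501095929
Multiplications needed: 8 (8 lines after 3^1)

3^46 = 8862938119652501095929. Using exponentiation by squaring, this requires 8 multiplications. The key idea: if the exponent is even, square the half-power; if odd, multiply by the base once.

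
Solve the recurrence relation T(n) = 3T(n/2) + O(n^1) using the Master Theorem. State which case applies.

Master Theorem for T(n) = 3T(n/2) + O(n^1):

a = 3, b = 2, c = 1
log_b(a) = log_2(3) = 1.5850

Case 1: c = 1 < log_2(3) = 1.5850
T(n) = O(n^(log_2 3))

For T(n) = 3T(n/2) + O(n^1): log_2(3) = 1.5850. This is Case 1 of the Master Theorem (c < log_b(a), work dominated by leaves), giving O(n^(log_2 3)).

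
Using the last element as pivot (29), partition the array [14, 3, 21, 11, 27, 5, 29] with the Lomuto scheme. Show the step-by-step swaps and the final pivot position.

Lomuto partition with pivot = 29:

Initial array: [14, 3, 21, 11, 27, 5, 29]

arr[0]=14 <= 29: swap with position 0, array becomes [14, 3, 21, 11, 27, 5, 29]
arr[1]=3 <= 29: swap with position 1, array becomes [14, 3, 21, 11, 27, 5, 29]
arr[2]=21 <= 29: swap with position 2, array becomes [14, 3, 21, 11, 27, 5, 29]
arr[3]=11 <= 29: swap with position 3, array becomes [14, 3, 21, 11, 27, 5, 29]
arr[4]=27 <= 29: swap with position 4, array becomes [14, 3, 21, 11, 27, 5, 29]
arr[5]=5 <= 29: swap with position 5, array becomes [14, 3, 21, 11, 27, 5, 29]

Place pivot at position 6: [14, 3, 21, 11, 27, 5, 29]
Pivot position: 6

After partitioning with pivot 29, the array becomes [14, 3, 21, 11, 27, 5, 29]. The pivot is placed at index 6. All elements to the left of the pivot are <= 29, and all elements to the right are > 29.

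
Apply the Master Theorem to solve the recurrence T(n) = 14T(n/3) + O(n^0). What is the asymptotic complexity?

Master Theorem for T(n) = 14T(n/3) + O(n^0):

a = 14, b = 3, c = 0
log_b(a) = log_3(14) = 2.4022

Case 1: c = 0 < log_3(14) = 2.4022
T(n) = O(n^(log_3 14))

For T(n) = 14T(n/3) + O(n^0): log_3(14) = 2.4022. This is Case 1 of the Master Theorem (c < log_b(a), work dominated by leaves), giving O(n^(log_3 14)).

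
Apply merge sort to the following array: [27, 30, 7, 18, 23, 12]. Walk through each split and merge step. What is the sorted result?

Merge sort trace:

Split: [27, 30, 7, 18, 23, 12] -> [27, 30, 7] and [18, 23, 12]
  Split: [27, 30, 7] -> [27] and [30, 7]
    Split: [30, 7] -> [30] and [7]
    Merge: [30] + [7] -> [7, 30]
  Merge: [27] + [7, 30] -> [7, 27, 30]
  Split: [18, 23, 12] -> [18] and [23, 12]
    Split: [23, 12] -> [23] and [12]
    Merge: [23] + [12] -> [12, 23]
  Merge: [18] + [12, 23] -> [12, 18, 23]
Merge: [7, 27, 30] + [12, 18, 23] -> [7, 12, 18, 23, 27, 30]

Final sorted array: [7, 12, 18, 23, 27, 30]

The merge sort proceeds by recursively splitting the array and merging sorted halves.
After all merges, the sorted array is [7, 12, 18, 23, 27, 30].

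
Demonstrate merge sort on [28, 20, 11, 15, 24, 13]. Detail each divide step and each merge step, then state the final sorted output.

Merge sort trace:

Split: [28, 20, 11, 15, 24, 13] -> [28, 20, 11] and [15, 24, 13]
  Split: [28, 20, 11] -> [28] and [20, 11]
    Split: [20, 11] -> [20] and [11]
    Merge: [20] + [11] -> [11, 20]
  Merge: [28] + [11, 20] -> [11, 20, 28]
  Split: [15, 24, 13] -> [15] and [24, 13]
    Split: [24, 13] -> [24] and [13]
    Merge: [24] + [13] -> [13, 24]
  Merge: [15] + [13, 24] -> [13, 15, 24]
Merge: [11, 20, 28] + [13, 15, 24] -> [11, 13, 15, 20, 24, 28]

Final sorted array: [11, 13, 15, 20, 24, 28]

The merge sort proceeds by recursively splitting the array and merging sorted halves.
After all merges, the sorted array is [11, 13, 15, 20, 24, 28].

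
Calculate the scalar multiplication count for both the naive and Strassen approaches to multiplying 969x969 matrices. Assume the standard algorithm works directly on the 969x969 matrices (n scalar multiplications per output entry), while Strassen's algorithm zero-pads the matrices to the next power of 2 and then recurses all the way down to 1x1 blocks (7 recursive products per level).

Matrix multiplication for 969x969 matrices:

Strassen's algorithm requires power-of-2 dimensions. Pad 969x969 to 1024x1024 (next power of 2).

Standard algorithm: 969^3 = 909853209 multiplications
Strassen's algorithm: 7^(log2(1024)) = 7^10 = 282475249 multiplications
Savings: 909853209 - 282475249 = 627377960 multiplications

Standard: 909853209 multiplications (969^3). Strassen: 282475249 multiplications (7^10, after padding to 1024x1024). Strassen reduces 8 recursive multiplications to 7 at each level.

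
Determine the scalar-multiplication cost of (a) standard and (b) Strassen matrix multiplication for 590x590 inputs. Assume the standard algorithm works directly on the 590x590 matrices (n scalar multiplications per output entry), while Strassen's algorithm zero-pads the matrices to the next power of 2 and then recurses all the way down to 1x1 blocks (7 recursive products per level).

Matrix multiplication for 590x590 matrices:

Strassen's algorithm requires power-of-2 dimensions. Pad 590x590 to 1024x1024 (next power of 2).

Standard algorithm: 590^3 = 205379000 multiplications
Strassen's algorithm: 7^(log2(1024)) = 7^10 = 282475249 multiplications
Difference: 205379000 - 282475249 = -77096249 (Strassen uses MORE here due to padding overhead — for small or just-over-power-of-2 n, padding can outweigh the per-level savings)

Standard: 205379000 multiplications (590^3). Strassen: 282475249 multiplications (7^10, after padding to 1024x1024). Strassen reduces 8 recursive multiplications to 7 at each level.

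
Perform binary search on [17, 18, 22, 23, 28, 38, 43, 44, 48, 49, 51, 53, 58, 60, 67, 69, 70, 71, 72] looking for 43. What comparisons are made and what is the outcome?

Binary search for 43 in [17, 18, 22, 23, 28, 38, 43, 44, 48, 49, 51, 53, 58, 60, 67, 69, 70, 71, 72]:

lo=0, hi=18, mid=9, arr[mid]=49 -> 49 > 43, search left half
lo=0, hi=8, mid=4, arr[mid]=28 -> 28 < 43, search right half
lo=5, hi=8, mid=6, arr[mid]=43 -> Found target at index 6!

Binary search finds 43 at index 6 after 3 comparisons. The search repeatedly halves the search space by comparing with the middle element.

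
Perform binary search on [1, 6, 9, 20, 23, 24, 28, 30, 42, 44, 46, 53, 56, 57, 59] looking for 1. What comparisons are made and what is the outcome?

Binary search for 1 in [1, 6, 9, 20, 23, 24, 28, 30, 42, 44, 46, 53, 56, 57, 59]:

lo=0, hi=14, mid=7, arr[mid]=30 -> 30 > 1, search left half
lo=0, hi=6, mid=3, arr[mid]=20 -> 20 > 1, search left half
lo=0, hi=2, mid=1, arr[mid]=6 -> 6 > 1, search left half
lo=0, hi=0, mid=0, arr[mid]=1 -> Found target at index 0!

Binary search finds 1 at index 0 after 4 comparisons. The search repeatedly halves the search space by comparing with the middle element.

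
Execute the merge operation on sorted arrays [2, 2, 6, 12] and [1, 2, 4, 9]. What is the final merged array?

Merging process:

Compare 2 vs 1: take 1 from right. Merged: [1]
Compare 2 vs 2: take 2 from left. Merged: [1, 2]
Compare 2 vs 2: take 2 from left. Merged: [1, 2, 2]
Compare 6 vs 2: take 2 from right. Merged: [1, 2, 2, 2]
Compare 6 vs 4: take 4 from right. Merged: [1, 2, 2, 2, 4]
Compare 6 vs 9: take 6 from left. Merged: [1, 2, 2, 2, 4, 6]
Compare 12 vs 9: take 9 from right. Merged: [1, 2, 2, 2, 4, 6, 9]
Append remaining from left: [12]. Merged: [1, 2, 2, 2, 4, 6, 9, 12]

Final merged array: [1, 2, 2, 2, 4, 6, 9, 12]
Total comparisons: 7

The merged array is [1, 2, 2, 2, 4, 6, 9, 12], requiring 7 comparisons. The merge step runs in O(n) time where n is the total number of elements.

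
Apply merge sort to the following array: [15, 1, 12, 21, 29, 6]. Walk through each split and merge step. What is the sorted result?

Merge sort trace:

Split: [15, 1, 12, 21, 29, 6] -> [15, 1, 12] and [21, 29, 6]
  Split: [15, 1, 12] -> [15] and [1, 12]
    Split: [1, 12] -> [1] and [12]
    Merge: [1] + [12] -> [1, 12]
  Merge: [15] + [1, 12] -> [1, 12, 15]
  Split: [21, 29, 6] -> [21] and [29, 6]
    Split: [29, 6] -> [29] and [6]
    Merge: [29] + [6] -> [6, 29]
  Merge: [21] + [6, 29] -> [6, 21, 29]
Merge: [1, 12, 15] + [6, 21, 29] -> [1, 6, 12, 15, 21, 29]

Final sorted array: [1, 6, 12, 15, 21, 29]

The merge sort proceeds by recursively splitting the array and merging sorted halves.
After all merges, the sorted array is [1, 6, 12, 15, 21, 29].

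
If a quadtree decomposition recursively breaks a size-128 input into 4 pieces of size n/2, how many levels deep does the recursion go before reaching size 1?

For divide and conquer with division factor 2:

Problem sizes at each level:
Level 0: 128
Level 1: 64
Level 2: 32
Level 3: 16
Level 4: 8
Level 5: 4
Level 6: 2
Level 7: 1

The root is level 0 and the size-1 base case is level 7 (the tree spans levels 0 through 7, i.e. 8 levels counting the root), so the depth is the number of divisions: log_2(128) = 7

The recursion tree depth is log_2(128) = 7. At each level, the problem size is divided by 2, so it takes 7 divisions to reduce to a base case of size 1. The algorithm makes 4 recursive calls at each level.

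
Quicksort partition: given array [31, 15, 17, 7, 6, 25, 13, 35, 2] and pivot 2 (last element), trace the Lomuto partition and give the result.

Lomuto partition with pivot = 2:

Initial array: [31, 15, 17, 7, 6, 25, 13, 35, 2]

arr[0]=31 > 2: no swap
arr[1]=15 > 2: no swap
arr[2]=17 > 2: no swap
arr[3]=7 > 2: no swap
arr[4]=6 > 2: no swap
arr[5]=25 > 2: no swap
arr[6]=13 > 2: no swap
arr[7]=35 > 2: no swap

Place pivot at position 0: [2, 15, 17, 7, 6, 25, 13, 35, 31]
Pivot position: 0

After partitioning with pivot 2, the array becomes [2, 15, 17, 7, 6, 25, 13, 35, 31]. The pivot is placed at index 0. All elements to the left of the pivot are <= 2, and all elements to the right are > 2.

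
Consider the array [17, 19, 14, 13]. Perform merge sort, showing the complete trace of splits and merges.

Merge sort trace:

Split: [17, 19, 14, 13] -> [17, 19] and [14, 13]
  Split: [17, 19] -> [17] and [19]
  Merge: [17] + [19] -> [17, 19]
  Split: [14, 13] -> [14] and [13]
  Merge: [14] + [13] -> [13, 14]
Merge: [17, 19] + [13, 14] -> [13, 14, 17, 19]

Final sorted array: [13, 14, 17, 19]

The merge sort proceeds by recursively splitting the array and merging sorted halves.
After all merges, the sorted array is [13, 14, 17, 19].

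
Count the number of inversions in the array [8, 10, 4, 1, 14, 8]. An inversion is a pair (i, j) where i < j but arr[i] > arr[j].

Finding inversions in [8, 10, 4, 1, 14, 8]:

(0, 2): arr[0]=8 > arr[2]=4
(0, 3): arr[0]=8 > arr[3]=1
(1, 2): arr[1]=10 > arr[2]=4
(1, 3): arr[1]=10 > arr[3]=1
(1, 5): arr[1]=10 > arr[5]=8
(2, 3): arr[2]=4 > arr[3]=1
(4, 5): arr[4]=14 > arr[5]=8

Total inversions: 7

The array has 7 inversion(s): (0,2), (0,3), (1,2), (1,3), (1,5), (2,3), (4,5). Each pair (i,j) satisfies i < j and arr[i] > arr[j].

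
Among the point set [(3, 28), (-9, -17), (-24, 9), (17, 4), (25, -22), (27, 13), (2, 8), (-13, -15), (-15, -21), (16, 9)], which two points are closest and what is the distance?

Computing all pairwise distances among 10 points:

d((3, 28), (-9, -17)) = 46.5725
d((3, 28), (-24, 9)) = 33.0151
d((3, 28), (17, 4)) = 27.7849
d((3, 28), (25, -22)) = 54.626
d((3, 28), (27, 13)) = 28.3019
d((3, 28), (2, 8)) = 20.025
d((3, 28), (-13, -15)) = 45.8803
d((3, 28), (-15, -21)) = 52.2015
d((3, 28), (16, 9)) = 23.0217
d((-9, -17), (-24, 9)) = 30.0167
d((-9, -17), (17, 4)) = 33.4215
d((-9, -17), (25, -22)) = 34.3657
d((-9, -17), (27, 13)) = 46.8615
d((-9, -17), (2, 8)) = 27.313
d((-9, -17), (-13, -15)) = 4.4721 <-- minimum
d((-9, -17), (-15, -21)) = 7.2111
d((-9, -17), (16, 9)) = 36.0694
d((-24, 9), (17, 4)) = 41.3038
d((-24, 9), (25, -22)) = 57.9828
d((-24, 9), (27, 13)) = 51.1566
d((-24, 9), (2, 8)) = 26.0192
d((-24, 9), (-13, -15)) = 26.4008
d((-24, 9), (-15, -21)) = 31.3209
d((-24, 9), (16, 9)) = 40.0
d((17, 4), (25, -22)) = 27.2029
d((17, 4), (27, 13)) = 13.4536
d((17, 4), (2, 8)) = 15.5242
d((17, 4), (-13, -15)) = 35.5106
d((17, 4), (-15, -21)) = 40.6079
d((17, 4), (16, 9)) = 5.099
d((25, -22), (27, 13)) = 35.0571
d((25, -22), (2, 8)) = 37.8021
d((25, -22), (-13, -15)) = 38.6394
d((25, -22), (-15, -21)) = 40.0125
d((25, -22), (16, 9)) = 32.28
d((27, 13), (2, 8)) = 25.4951
d((27, 13), (-13, -15)) = 48.8262
d((27, 13), (-15, -21)) = 54.037
d((27, 13), (16, 9)) = 11.7047
d((2, 8), (-13, -15)) = 27.4591
d((2, 8), (-15, -21)) = 33.6155
d((2, 8), (16, 9)) = 14.0357
d((-13, -15), (-15, -21)) = 6.3246
d((-13, -15), (16, 9)) = 37.6431
d((-15, -21), (16, 9)) = 43.1393

Closest pair: (-9, -17) and (-13, -15) with distance 4.4721

The closest pair is (-9, -17) and (-13, -15) with Euclidean distance 4.4721. For 10 points, brute-force pairwise comparison is shown above. For large n, the divide-and-conquer algorithm (sort by x, recurse on halves, check the dividing strip) achieves O(n log n).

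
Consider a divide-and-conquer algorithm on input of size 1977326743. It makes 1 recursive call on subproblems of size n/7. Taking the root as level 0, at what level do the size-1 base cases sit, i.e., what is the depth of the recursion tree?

For divide and conquer with division factor 7:

Problem sizes at each level:
Level 0: 1977326743
Level 1: 282475249
Level 2: 40353607
Level 3: 5764801
Level 4: 823543
Level 5: 117649
Level 6: 16807
Level 7: 2401
Level 8: 343
Level 9: 49
Level 10: 7
Level 11: 1

The root is level 0 and the size-1 base case is level 11 (the tree spans levels 0 through 11, i.e. 12 levels counting the root), so the depth is the number of divisions: log_7(1977326743) = 11

The recursion tree depth is log_7(1977326743) = 11. At each level, the problem size is divided by 7, so it takes 11 divisions to reduce to a base case of size 1. The algorithm makes 1 recursive call at each level.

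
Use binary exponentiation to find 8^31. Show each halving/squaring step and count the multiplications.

Computing 8^31 by squaring (build up from 8^1; each line after the first costs one multiplication):

8^1 = 8
8^2 = (8^1)^2 = 8^2 = 64
8^3 = 8 * 8^2 = 8 * 64 = 512
8^6 = (8^3)^2 = 512^2 = 262144
8^7 = 8 * 8^6 = 8 * 262144 = 2097152
8^14 = (8^7)^2 = 2097152^2 = 4398046511104
8^15 = 8 * 8^14 = 8 * 4398046511104 = 35184372088832
8^30 = (8^15)^2 = 35184372088832^2 = 1237940039285380274899124224
8^31 = 8 * 8^30 = 8 * 1237940039285380274899124224 = 9903520314283042199192993792

Result: 9903520314283042199192993792
Multiplications needed: 8 (8 lines after 8^1)

8^31 = 9903520314283042199192993792. Using exponentiation by squaring, this requires 8 multiplications. The key idea: if the exponent is even, square the half-power; if odd, multiply by the base once.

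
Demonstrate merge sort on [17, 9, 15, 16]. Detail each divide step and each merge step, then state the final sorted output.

Merge sort trace:

Split: [17, 9, 15, 16] -> [17, 9] and [15, 16]
  Split: [17, 9] -> [17] and [9]
  Merge: [17] + [9] -> [9, 17]
  Split: [15, 16] -> [15] and [16]
  Merge: [15] + [16] -> [15, 16]
Merge: [9, 17] + [15, 16] -> [9, 15, 16, 17]

Final sorted array: [9, 15, 16, 17]

The merge sort proceeds by recursively splitting the array and merging sorted halves.
After all merges, the sorted array is [9, 15, 16, 17].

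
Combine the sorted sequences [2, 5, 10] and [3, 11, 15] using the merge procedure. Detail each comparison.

Merging process:

Compare 2 vs 3: take 2 from left. Merged: [2]
Compare 5 vs 3: take 3 from right. Merged: [2, 3]
Compare 5 vs 11: take 5 from left. Merged: [2, 3, 5]
Compare 10 vs 11: take 10 from left. Merged: [2, 3, 5, 10]
Append remaining from right: [11, 15]. Merged: [2, 3, 5, 10, 11, 15]

Final merged array: [2, 3, 5, 10, 11, 15]
Total comparisons: 4

The merged array is [2, 3, 5, 10, 11, 15], requiring 4 comparisons. The merge step runs in O(n) time where n is the total number of elements.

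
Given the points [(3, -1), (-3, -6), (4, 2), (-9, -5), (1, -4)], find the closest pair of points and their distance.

Computing all pairwise distances among 5 points:

d((3, -1), (-3, -6)) = 7.8102
d((3, -1), (4, 2)) = 3.1623 <-- minimum
d((3, -1), (-9, -5)) = 12.6491
d((3, -1), (1, -4)) = 3.6056
d((-3, -6), (4, 2)) = 10.6301
d((-3, -6), (-9, -5)) = 6.0828
d((-3, -6), (1, -4)) = 4.4721
d((4, 2), (-9, -5)) = 14.7648
d((4, 2), (1, -4)) = 6.7082
d((-9, -5), (1, -4)) = 10.0499

Closest pair: (3, -1) and (4, 2) with distance 3.1623

The closest pair is (3, -1) and (4, 2) with Euclidean distance 3.1623. For 5 points, brute-force pairwise comparison is shown above. For large n, the divide-and-conquer algorithm (sort by x, recurse on halves, check the dividing strip) achieves O(n log n).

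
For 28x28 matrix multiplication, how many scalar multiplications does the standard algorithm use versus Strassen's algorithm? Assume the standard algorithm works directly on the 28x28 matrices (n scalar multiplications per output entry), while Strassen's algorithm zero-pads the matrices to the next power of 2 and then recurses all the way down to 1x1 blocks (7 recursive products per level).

Matrix multiplication for 28x28 matrices:

Strassen's algorithm requires power-of-2 dimensions. Pad 28x28 to 32x32 (next power of 2).

Standard algorithm: 28^3 = 21952 multiplications
Strassen's algorithm: 7^(log2(32)) = 7^5 = 16807 multiplications
Savings: 21952 - 16807 = 5145 multiplications

Standard: 21952 multiplications (28^3). Strassen: 16807 multiplications (7^5, after padding to 32x32). Strassen reduces 8 recursive multiplications to 7 at each level.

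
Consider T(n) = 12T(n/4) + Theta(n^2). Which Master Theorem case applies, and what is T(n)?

Master Theorem for T(n) = 12T(n/4) + O(n^2):

a = 12, b = 4, c = 2
log_b(a) = log_4(12) = 1.7925

Case 3: c = 2 > log_4(12) = 1.7925
T(n) = O(n^2) = O(n^2)

For T(n) = 12T(n/4) + O(n^2): log_4(12) = 1.7925. This is Case 3 of the Master Theorem (c > log_b(a), work dominated by root), giving O(n^2).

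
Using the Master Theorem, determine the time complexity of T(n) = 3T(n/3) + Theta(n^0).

Master Theorem for T(n) = 3T(n/3) + O(n^0):

a = 3, b = 3, c = 0
log_b(a) = log_3(3) = 1.0000

Case 1: c = 0 < log_3(3) = 1.0000
T(n) = O(n^(log_3 3)) = O(n)

For T(n) = 3T(n/3) + O(n^0): log_3(3) = 1.0000. This is Case 1 of the Master Theorem (c < log_b(a), work dominated by leaves), giving O(n).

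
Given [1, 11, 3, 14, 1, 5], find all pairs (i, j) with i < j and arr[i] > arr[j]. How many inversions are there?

Finding inversions in [1, 11, 3, 14, 1, 5]:

(1, 2): arr[1]=11 > arr[2]=3
(1, 4): arr[1]=11 > arr[4]=1
(1, 5): arr[1]=11 > arr[5]=5
(2, 4): arr[2]=3 > arr[4]=1
(3, 4): arr[3]=14 > arr[4]=1
(3, 5): arr[3]=14 > arr[5]=5

Total inversions: 6

The array has 6 inversion(s): (1,2), (1,4), (1,5), (2,4), (3,4), (3,5). Each pair (i,j) satisfies i < j and arr[i] > arr[j].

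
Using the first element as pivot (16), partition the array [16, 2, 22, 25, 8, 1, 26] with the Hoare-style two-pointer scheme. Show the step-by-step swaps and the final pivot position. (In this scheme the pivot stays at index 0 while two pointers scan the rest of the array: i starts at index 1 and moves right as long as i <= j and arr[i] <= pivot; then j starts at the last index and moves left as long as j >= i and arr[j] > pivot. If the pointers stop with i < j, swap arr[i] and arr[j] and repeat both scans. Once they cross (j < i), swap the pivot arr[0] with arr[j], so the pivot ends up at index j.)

Hoare-style two-pointer partition with pivot = 16:

Initial array: [16, 2, 22, 25, 8, 1, 26]

Pointers start at i = 1, j = 6.
i stops at index 2 (arr[2]=22 > 16), j stops at index 5 (arr[5]=1 <= 16): swap arr[2] and arr[5], array becomes [16, 2, 1, 25, 8, 22, 26]
i stops at index 3 (arr[3]=25 > 16), j stops at index 4 (arr[4]=8 <= 16): swap arr[3] and arr[4], array becomes [16, 2, 1, 8, 25, 22, 26]
i ends at 4, j ends at 3: the pointers have crossed (j < i), so scanning stops.

Swap pivot arr[0] with arr[3] to place pivot at position 3: [8, 2, 1, 16, 25, 22, 26]
Pivot position: 3

After partitioning with pivot 16, the array becomes [8, 2, 1, 16, 25, 22, 26]. The pivot is placed at index 3. All elements to the left of the pivot are <= 16, and all elements to the right are > 16.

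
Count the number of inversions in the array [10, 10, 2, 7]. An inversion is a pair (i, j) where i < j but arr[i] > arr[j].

Finding inversions in [10, 10, 2, 7]:

(0, 2): arr[0]=10 > arr[2]=2
(0, 3): arr[0]=10 > arr[3]=7
(1, 2): arr[1]=10 > arr[2]=2
(1, 3): arr[1]=10 > arr[3]=7

Total inversions: 4

The array has 4 inversion(s): (0,2), (0,3), (1,2), (1,3). Each pair (i,j) satisfies i < j and arr[i] > arr[j].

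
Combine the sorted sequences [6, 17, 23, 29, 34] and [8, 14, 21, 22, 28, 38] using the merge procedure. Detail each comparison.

Merging process:

Compare 6 vs 8: take 6 from left. Merged: [6]
Compare 17 vs 8: take 8 from right. Merged: [6, 8]
Compare 17 vs 14: take 14 from right. Merged: [6, 8, 14]
Compare 17 vs 21: take 17 from left. Merged: [6, 8, 14, 17]
Compare 23 vs 21: take 21 from right. Merged: [6, 8, 14, 17, 21]
Compare 23 vs 22: take 22 from right. Merged: [6, 8, 14, 17, 21, 22]
Compare 23 vs 28: take 23 from left. Merged: [6, 8, 14, 17, 21, 22, 23]
Compare 29 vs 28: take 28 from right. Merged: [6, 8, 14, 17, 21, 22, 23, 28]
Compare 29 vs 38: take 29 from left. Merged: [6, 8, 14, 17, 21, 22, 23, 28, 29]
Compare 34 vs 38: take 34 from left. Merged: [6, 8, 14, 17, 21, 22, 23, 28, 29, 34]
Append remaining from right: [38]. Merged: [6, 8, 14, 17, 21, 22, 23, 28, 29, 34, 38]

Final merged array: [6, 8, 14, 17, 21, 22, 23, 28, 29, 34, 38]
Total comparisons: 10

The merged array is [6, 8, 14, 17, 21, 22, 23, 28, 29, 34, 38], requiring 10 comparisons. The merge step runs in O(n) time where n is the total number of elements.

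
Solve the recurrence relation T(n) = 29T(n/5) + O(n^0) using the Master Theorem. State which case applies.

Master Theorem for T(n) = 29T(n/5) + O(n^0):

a = 29, b = 5, c = 0
log_b(a) = log_5(29) = 2.0922

Case 1: c = 0 < log_5(29) = 2.0922
T(n) = O(n^(log_5 29))

For T(n) = 29T(n/5) + O(n^0): log_5(29) = 2.0922. This is Case 1 of the Master Theorem (c < log_b(a), work dominated by leaves), giving O(n^(log_5 29)).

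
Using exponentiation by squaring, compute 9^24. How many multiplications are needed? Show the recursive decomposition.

Computing 9^24 by squaring (build up from 9^1; each line after the first costs one multiplication):

9^1 = 9
9^2 = (9^1)^2 = 9^2 = 81
9^3 = 9 * 9^2 = 9 * 81 = 729
9^6 = (9^3)^2 = 729^2 = 531441
9^12 = (9^6)^2 = 531441^2 = 282429536481
9^24 = (9^12)^2 = 282429536481^2 = 79766443076872509863361

Result: 79766443076872509863361
Multiplications needed: 5 (5 lines after 9^1)

9^24 = 79766443076872509863361. Using exponentiation by squaring, this requires 5 multiplications. The key idea: if the exponent is even, square the half-power; if odd, multiply by the base once.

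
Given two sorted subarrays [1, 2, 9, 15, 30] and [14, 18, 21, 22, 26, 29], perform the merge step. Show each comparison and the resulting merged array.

Merging process:

Compare 1 vs 14: take 1 from left. Merged: [1]
Compare 2 vs 14: take 2 from left. Merged: [1, 2]
Compare 9 vs 14: take 9 from left. Merged: [1, 2, 9]
Compare 15 vs 14: take 14 from right. Merged: [1, 2, 9, 14]
Compare 15 vs 18: take 15 from left. Merged: [1, 2, 9, 14, 15]
Compare 30 vs 18: take 18 from right. Merged: [1, 2, 9, 14, 15, 18]
Compare 30 vs 21: take 21 from right. Merged: [1, 2, 9, 14, 15, 18, 21]
Compare 30 vs 22: take 22 from right. Merged: [1, 2, 9, 14, 15, 18, 21, 22]
Compare 30 vs 26: take 26 from right. Merged: [1, 2, 9, 14, 15, 18, 21, 22, 26]
Compare 30 vs 29: take 29 from right. Merged: [1, 2, 9, 14, 15, 18, 21, 22, 26, 29]
Append remaining from left: [30]. Merged: [1, 2, 9, 14, 15, 18, 21, 22, 26, 29, 30]

Final merged array: [1, 2, 9, 14, 15, 18, 21, 22, 26, 29, 30]
Total comparisons: 10

The merged array is [1, 2, 9, 14, 15, 18, 21, 22, 26, 29, 30], requiring 10 comparisons. The merge step runs in O(n) time where n is the total number of elements.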